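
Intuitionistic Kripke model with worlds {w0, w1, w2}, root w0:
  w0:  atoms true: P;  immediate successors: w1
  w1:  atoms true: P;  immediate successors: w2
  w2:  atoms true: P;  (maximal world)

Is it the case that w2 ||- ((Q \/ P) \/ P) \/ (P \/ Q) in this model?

Yes

w2 ||- ((Q \/ P) \/ P) \/ (P \/ Q) via the disjunct (Q \/ P) \/ P.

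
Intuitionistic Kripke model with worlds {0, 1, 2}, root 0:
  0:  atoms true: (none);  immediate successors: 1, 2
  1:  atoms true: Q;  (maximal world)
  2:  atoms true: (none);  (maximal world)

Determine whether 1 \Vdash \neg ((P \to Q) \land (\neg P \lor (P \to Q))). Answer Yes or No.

1 \nVdash \neg ((P \to Q) \land (\neg P \lor (P \to Q))) since 1 is accessible from 1 and 1 \Vdash (P \to Q) \land (\neg P \lor (P \to Q)).
1 \Vdash (P \to Q) \land (\neg P \lor (P \to Q)) since 1 forces both conjuncts.

No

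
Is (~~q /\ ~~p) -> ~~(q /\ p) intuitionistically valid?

This is the distribution of double negation over conjunction, which is intuitionistically derivable.
Assume ~~q, ~~p, and ~(q /\ p). From q we'd get ~p (since q /\ p is refuted), contradicting ~~p; so ~q, contradicting ~~q.

Yes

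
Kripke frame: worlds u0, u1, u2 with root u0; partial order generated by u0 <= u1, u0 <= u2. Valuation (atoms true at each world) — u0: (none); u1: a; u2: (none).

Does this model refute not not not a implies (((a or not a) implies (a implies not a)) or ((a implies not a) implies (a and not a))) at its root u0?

No

u0 forces not not not a implies (((a or not a) implies (a implies not a)) or ((a implies not a) implies (a and not a))): every world accessible from u0 that forces not not not a (namely u2) also forces ((a or not a) implies (a implies not a)) or ((a implies not a) implies (a and not a)).
So the root u0 forces not not not a implies (((a or not a) implies (a implies not a)) or ((a implies not a) implies (a and not a))); the model is not a countermodel.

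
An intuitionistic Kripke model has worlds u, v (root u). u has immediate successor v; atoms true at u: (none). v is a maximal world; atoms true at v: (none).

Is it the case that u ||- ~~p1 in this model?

No

u ||-/- ~~p1 since u is accessible from u and u ||- ~p1.
u ||- ~p1: no world accessible from u forces p1.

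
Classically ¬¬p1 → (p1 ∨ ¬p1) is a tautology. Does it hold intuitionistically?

No

This is a variant of double-negation elimination (deriving excluded middle from double negation), which is not intuitionistically valid.
A Kripke countermodel: worlds u, v; order generated by u ≤ v; atoms true at each world — u:{}; v:{p1}.
u ⊮ ¬¬p1 → (p1 ∨ ¬p1): already at u itself, u ⊩ ¬¬p1 but u ⊮ p1 ∨ ¬p1.
u ⊮ p1 ∨ ¬p1: neither disjunct is forced at u.
u lacks atom p1, so u ⊮ p1.
So the root u does not force the formula.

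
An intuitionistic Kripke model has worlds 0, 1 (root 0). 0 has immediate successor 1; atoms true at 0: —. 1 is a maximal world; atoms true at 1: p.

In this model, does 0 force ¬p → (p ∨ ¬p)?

Yes

0 ⊩ ¬p → (p ∨ ¬p) vacuously: no world accessible from 0 forces the antecedent ¬p.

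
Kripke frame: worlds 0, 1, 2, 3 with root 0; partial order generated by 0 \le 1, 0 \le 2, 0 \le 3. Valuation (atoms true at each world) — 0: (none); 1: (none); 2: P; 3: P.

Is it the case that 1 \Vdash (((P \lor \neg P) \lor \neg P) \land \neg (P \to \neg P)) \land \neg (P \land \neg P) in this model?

No

1 \nVdash (((P \lor \neg P) \lor \neg P) \land \neg (P \to \neg P)) \land \neg (P \land \neg P) since 1 fails ((P \lor \neg P) \lor \neg P) \land \neg (P \to \neg P).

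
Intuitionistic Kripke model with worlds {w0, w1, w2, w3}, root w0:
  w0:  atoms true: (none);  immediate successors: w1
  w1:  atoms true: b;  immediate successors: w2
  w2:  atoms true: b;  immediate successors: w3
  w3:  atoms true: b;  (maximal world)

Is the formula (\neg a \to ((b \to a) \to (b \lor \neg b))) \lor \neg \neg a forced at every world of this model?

w0 \Vdash (\neg a \to ((b \to a) \to (b \lor \neg b))) \lor \neg \neg a via the disjunct \neg a \to ((b \to a) \to (b \lor \neg b)).
Since the root w0 forces (\neg a \to ((b \to a) \to (b \lor \neg b))) \lor \neg \neg a and forcing is persistent (monotone upward), every world forces it.

Yes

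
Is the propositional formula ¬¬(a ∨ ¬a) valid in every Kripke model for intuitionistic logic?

This is the double negation of excluded middle, which is intuitionistically derivable.
Assuming ¬(a ∨ ¬a): from a we'd get a ∨ ¬a, so ¬a; but then a ∨ ¬a again — contradiction. Hence ¬¬(a ∨ ¬a).

Yes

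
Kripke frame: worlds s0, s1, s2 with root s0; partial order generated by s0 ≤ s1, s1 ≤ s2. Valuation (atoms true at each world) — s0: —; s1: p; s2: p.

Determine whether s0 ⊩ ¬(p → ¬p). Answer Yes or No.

Yes

s0 ⊩ ¬(p → ¬p): no world accessible from s0 forces p → ¬p.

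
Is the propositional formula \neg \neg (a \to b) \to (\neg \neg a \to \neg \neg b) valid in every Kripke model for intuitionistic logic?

Yes

This is the distribution of double negation over implication, which is intuitionistically derivable.
Assume \neg \neg (a \to b) and \neg \neg a; suppose \neg b. Then a \to b would give \neg a (by contraposition), contradicting \neg \neg a; so \neg (a \to b), contradicting \neg \neg (a \to b). Hence \neg \neg b.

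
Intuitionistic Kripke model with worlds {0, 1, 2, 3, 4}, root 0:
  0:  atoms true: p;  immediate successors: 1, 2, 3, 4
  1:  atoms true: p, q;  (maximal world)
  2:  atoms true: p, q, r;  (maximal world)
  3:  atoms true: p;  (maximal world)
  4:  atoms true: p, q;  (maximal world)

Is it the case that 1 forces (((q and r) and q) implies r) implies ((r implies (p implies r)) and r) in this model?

No

1 does not force (((q and r) and q) implies r) implies ((r implies (p implies r)) and r): already at 1 itself, 1 forces ((q and r) and q) implies r but 1 does not force (r implies (p implies r)) and r.
1 does not force (r implies (p implies r)) and r since 1 fails r.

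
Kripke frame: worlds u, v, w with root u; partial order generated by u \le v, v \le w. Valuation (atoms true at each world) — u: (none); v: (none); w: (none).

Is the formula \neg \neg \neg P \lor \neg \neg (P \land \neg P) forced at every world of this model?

u \Vdash \neg \neg \neg P \lor \neg \neg (P \land \neg P) via the disjunct \neg \neg \neg P.
Since the root u forces \neg \neg \neg P \lor \neg \neg (P \land \neg P) and forcing is persistent (monotone upward), every world forces it.

Yes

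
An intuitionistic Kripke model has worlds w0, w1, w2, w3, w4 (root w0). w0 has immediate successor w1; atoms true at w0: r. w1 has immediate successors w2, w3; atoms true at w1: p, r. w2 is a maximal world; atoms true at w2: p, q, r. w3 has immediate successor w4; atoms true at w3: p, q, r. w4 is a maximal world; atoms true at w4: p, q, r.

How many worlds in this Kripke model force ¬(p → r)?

0

w0: does not force it — w0 ⊮ ¬(p → r) since w0 is accessible from w0 and w0 ⊩ p → r.
w1: does not force it — w1 ⊮ ¬(p → r) since w1 is accessible from w1 and w1 ⊩ p → r.
w2: does not force it — w2 ⊮ ¬(p → r) since w2 is accessible from w2 and w2 ⊩ p → r.
w3: does not force it.
w4: does not force it.
Worlds forcing the formula: { }.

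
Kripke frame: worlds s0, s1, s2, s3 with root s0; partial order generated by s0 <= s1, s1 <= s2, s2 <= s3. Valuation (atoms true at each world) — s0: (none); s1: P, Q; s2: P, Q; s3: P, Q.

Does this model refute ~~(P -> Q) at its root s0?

s0 ||- ~~(P -> Q): no world accessible from s0 forces ~(P -> Q).
So the root s0 forces ~~(P -> Q); the model is not a countermodel.

No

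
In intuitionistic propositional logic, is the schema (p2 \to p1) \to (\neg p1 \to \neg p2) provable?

Yes

This is the forward direction of contraposition, which is intuitionistically derivable.
Assume p2 \to p1 and \neg p1. If p2 held then p1 would follow, contradicting \neg p1; so \neg p2.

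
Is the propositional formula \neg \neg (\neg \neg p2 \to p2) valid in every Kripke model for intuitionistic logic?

This is the double negation of double-negation elimination, which is intuitionistically derivable.
By Glivenko's theorem the double negation of any classical propositional tautology is intuitionistically provable; \neg \neg p2 \to p2 is classically a tautology.

Yes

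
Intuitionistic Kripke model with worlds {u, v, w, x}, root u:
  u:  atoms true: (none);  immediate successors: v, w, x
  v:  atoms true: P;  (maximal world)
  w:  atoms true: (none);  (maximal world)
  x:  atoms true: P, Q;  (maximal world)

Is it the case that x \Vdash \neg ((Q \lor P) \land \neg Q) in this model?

Yes

x \Vdash \neg ((Q \lor P) \land \neg Q): no world accessible from x forces (Q \lor P) \land \neg Q.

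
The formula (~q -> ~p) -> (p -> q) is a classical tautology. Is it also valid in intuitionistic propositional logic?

No

This is the converse of contraposition, which is not intuitionistically valid.
A Kripke countermodel: worlds u, v; order generated by u <= v; atoms true at each world — u:{p}; v:{p,q}.
u ||-/- (~q -> ~p) -> (p -> q): already at u itself, u ||- ~q -> ~p but u ||-/- p -> q.
u ||-/- p -> q: already at u itself, u ||- p but u ||-/- q.
u lacks atom q, so u ||-/- q.
So the root u does not force the formula.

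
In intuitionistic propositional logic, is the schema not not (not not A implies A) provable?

This is the double negation of double-negation elimination, which is intuitionistically derivable.
By Glivenko's theorem the double negation of any classical propositional tautology is intuitionistically provable; not not A implies A is classically a tautology.

Yes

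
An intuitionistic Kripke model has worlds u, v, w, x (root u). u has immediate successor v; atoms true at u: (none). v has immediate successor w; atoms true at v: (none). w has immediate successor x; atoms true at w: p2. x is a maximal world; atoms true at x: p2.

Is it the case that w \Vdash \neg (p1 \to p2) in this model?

No

w \nVdash \neg (p1 \to p2) since w is accessible from w and w \Vdash p1 \to p2.
w \Vdash p1 \to p2 vacuously: no world accessible from w forces the antecedent p1.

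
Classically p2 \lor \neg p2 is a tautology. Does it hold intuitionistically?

No

This is the law of excluded middle, which is not intuitionistically valid.
A Kripke countermodel: worlds a, b; order generated by a \le b; atoms true at each world — a:{}; b:{p2}.
a \nVdash p2 \lor \neg p2: neither disjunct is forced at a.
a lacks atom p2, so a \nVdash p2.
So the root a does not force the formula.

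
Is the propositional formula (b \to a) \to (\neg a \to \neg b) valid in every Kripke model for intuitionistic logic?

This is the forward direction of contraposition, which is intuitionistically derivable.
Assume b \to a and \neg a. If b held then a would follow, contradicting \neg a; so \neg b.

Yes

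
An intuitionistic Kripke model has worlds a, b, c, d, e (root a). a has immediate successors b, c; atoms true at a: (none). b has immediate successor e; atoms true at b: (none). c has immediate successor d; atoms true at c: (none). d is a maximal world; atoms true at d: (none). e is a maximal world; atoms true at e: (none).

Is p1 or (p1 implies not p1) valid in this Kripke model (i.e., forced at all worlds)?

Yes

a forces p1 or (p1 implies not p1) via the disjunct p1 implies not p1.
Since the root a forces p1 or (p1 implies not p1) and forcing is persistent (monotone upward), every world forces it.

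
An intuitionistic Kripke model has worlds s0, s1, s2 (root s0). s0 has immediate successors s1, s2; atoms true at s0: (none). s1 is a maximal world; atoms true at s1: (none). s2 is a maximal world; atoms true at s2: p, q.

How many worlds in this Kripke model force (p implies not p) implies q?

s0: does not force it — s0 does not force (p implies not p) implies q: at the accessible world s1, s1 forces p implies not p but s1 does not force q.
s1: does not force it — s1 does not force (p implies not p) implies q: already at s1 itself, s1 forces p implies not p but s1 does not force q.
s2: forces it.
Worlds forcing the formula: {s2}.

1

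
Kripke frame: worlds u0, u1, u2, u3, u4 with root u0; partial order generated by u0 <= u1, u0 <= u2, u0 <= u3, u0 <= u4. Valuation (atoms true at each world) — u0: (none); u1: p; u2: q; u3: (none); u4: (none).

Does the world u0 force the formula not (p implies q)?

No

u0 does not force not (p implies q) since u2 is accessible from u0 and u2 forces p implies q.
u2 forces p implies q vacuously: no world accessible from u2 forces the antecedent p.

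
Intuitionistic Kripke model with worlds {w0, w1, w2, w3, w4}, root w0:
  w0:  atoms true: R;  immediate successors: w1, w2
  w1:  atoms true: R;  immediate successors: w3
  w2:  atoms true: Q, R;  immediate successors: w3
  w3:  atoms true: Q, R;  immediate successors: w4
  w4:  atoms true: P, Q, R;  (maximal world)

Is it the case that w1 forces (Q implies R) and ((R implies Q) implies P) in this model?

w1 does not force (Q implies R) and ((R implies Q) implies P) since w1 fails (R implies Q) implies P.

No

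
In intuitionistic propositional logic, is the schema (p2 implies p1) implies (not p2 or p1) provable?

No

This is the material-implication-as-disjunction principle, which is not intuitionistically valid.
A Kripke countermodel: worlds s0, s1; order generated by s0 <= s1; atoms true at each world — s0:{}; s1:{p1,p2}.
s0 does not force (p2 implies p1) implies (not p2 or p1): already at s0 itself, s0 forces p2 implies p1 but s0 does not force not p2 or p1.
s0 does not force not p2 or p1: neither disjunct is forced at s0.
s0 does not force not p2 since s1 is accessible from s0 and s1 forces p2.
So the root s0 does not force the formula.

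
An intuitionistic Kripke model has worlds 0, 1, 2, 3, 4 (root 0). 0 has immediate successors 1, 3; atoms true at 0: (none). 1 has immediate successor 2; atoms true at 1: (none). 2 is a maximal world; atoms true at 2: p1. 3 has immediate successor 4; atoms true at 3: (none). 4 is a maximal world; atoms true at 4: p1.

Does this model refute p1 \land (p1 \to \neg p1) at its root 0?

Yes

0 \nVdash p1 \land (p1 \to \neg p1) since 0 fails p1.
So the root 0 does not force p1 \land (p1 \to \neg p1); the model is a countermodel.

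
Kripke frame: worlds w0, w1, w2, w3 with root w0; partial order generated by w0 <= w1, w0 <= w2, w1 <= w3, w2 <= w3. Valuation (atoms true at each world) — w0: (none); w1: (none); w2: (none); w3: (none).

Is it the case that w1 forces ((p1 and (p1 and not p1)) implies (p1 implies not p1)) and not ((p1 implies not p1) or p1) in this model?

No

w1 does not force ((p1 and (p1 and not p1)) implies (p1 implies not p1)) and not ((p1 implies not p1) or p1) since w1 fails not ((p1 implies not p1) or p1).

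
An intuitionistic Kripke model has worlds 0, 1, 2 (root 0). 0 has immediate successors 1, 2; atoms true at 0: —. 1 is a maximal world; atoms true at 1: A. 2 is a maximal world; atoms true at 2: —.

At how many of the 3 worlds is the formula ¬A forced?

1

0: does not force it — 0 ⊮ ¬A since 1 is accessible from 0 and 1 ⊩ A.
1: does not force it — 1 ⊮ ¬A since 1 is accessible from 1 and 1 ⊩ A.
2: forces it.
Worlds forcing the formula: {2}.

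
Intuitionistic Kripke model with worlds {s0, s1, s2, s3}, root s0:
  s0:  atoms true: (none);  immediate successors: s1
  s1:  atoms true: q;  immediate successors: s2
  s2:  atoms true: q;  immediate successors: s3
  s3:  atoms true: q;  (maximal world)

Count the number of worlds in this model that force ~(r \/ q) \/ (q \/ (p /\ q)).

3

s0: does not force it — s0 ||-/- ~(r \/ q) \/ (q \/ (p /\ q)): neither disjunct is forced at s0.
s1: forces it.
s2: forces it.
s3: forces it.
Worlds forcing the formula: {s1, s2, s3}.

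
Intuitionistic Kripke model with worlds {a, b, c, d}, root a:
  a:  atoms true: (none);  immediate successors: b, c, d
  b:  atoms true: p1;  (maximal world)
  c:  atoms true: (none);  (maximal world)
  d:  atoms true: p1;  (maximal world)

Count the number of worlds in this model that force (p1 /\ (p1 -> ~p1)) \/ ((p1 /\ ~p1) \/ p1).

2

a: does not force it — a ||-/- (p1 /\ (p1 -> ~p1)) \/ ((p1 /\ ~p1) \/ p1): neither disjunct is forced at a.
b: forces it.
c: does not force it — c ||-/- (p1 /\ (p1 -> ~p1)) \/ ((p1 /\ ~p1) \/ p1): neither disjunct is forced at c.
d: forces it.
Worlds forcing the formula: {b, d}.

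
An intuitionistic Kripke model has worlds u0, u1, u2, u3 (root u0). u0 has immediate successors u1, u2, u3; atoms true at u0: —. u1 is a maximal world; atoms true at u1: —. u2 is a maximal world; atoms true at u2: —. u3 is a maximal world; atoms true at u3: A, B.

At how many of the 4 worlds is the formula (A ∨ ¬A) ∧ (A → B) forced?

u0: does not force it — u0 ⊮ (A ∨ ¬A) ∧ (A → B) since u0 fails A ∨ ¬A.
u1: forces it.
u2: forces it.
u3: forces it.
Worlds forcing the formula: {u1, u2, u3}.

3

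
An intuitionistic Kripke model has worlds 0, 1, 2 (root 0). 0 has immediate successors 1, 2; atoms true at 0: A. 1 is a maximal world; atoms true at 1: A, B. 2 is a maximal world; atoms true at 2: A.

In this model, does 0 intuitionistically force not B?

0 does not force not B since 1 is accessible from 0 and 1 forces B.

No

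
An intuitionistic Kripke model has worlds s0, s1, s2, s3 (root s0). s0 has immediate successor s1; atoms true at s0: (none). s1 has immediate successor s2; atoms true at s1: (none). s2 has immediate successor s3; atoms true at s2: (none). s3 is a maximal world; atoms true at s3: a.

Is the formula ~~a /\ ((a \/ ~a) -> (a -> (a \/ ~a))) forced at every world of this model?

Yes

s0 ||- ~~a /\ ((a \/ ~a) -> (a -> (a \/ ~a))) since s0 forces both conjuncts.
Since the root s0 forces ~~a /\ ((a \/ ~a) -> (a -> (a \/ ~a))) and forcing is persistent (monotone upward), every world forces it.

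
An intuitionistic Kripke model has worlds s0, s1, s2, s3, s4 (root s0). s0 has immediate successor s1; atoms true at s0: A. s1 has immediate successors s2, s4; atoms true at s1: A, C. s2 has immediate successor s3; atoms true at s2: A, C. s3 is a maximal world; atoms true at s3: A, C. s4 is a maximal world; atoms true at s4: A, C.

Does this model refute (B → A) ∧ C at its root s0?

s0 ⊮ (B → A) ∧ C since s0 fails C.
So the root s0 does not force (B → A) ∧ C; the model is a countermodel.

Yes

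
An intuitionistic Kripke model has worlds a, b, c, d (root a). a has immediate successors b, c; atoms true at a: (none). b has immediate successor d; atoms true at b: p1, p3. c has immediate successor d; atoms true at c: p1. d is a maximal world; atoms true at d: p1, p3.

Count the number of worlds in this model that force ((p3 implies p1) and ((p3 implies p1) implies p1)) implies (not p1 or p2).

a: does not force it — a does not force ((p3 implies p1) and ((p3 implies p1) implies p1)) implies (not p1 or p2): at the accessible world b, b forces (p3 implies p1) and ((p3 implies p1) implies p1) but b does not force not p1 or p2.
b: does not force it — b does not force ((p3 implies p1) and ((p3 implies p1) implies p1)) implies (not p1 or p2): already at b itself, b forces (p3 implies p1) and ((p3 implies p1) implies p1) but b does not force not p1 or p2.
c: does not force it — c does not force ((p3 implies p1) and ((p3 implies p1) implies p1)) implies (not p1 or p2): already at c itself, c forces (p3 implies p1) and ((p3 implies p1) implies p1) but c does not force not p1 or p2.
d: does not force it.
Worlds forcing the formula: { }.

0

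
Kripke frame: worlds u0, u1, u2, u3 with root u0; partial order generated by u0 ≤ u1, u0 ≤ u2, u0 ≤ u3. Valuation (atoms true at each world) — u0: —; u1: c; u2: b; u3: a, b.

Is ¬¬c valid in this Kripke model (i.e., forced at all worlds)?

Not every world: u0 ⊮ ¬¬c.
u0 ⊮ ¬¬c since u2 is accessible from u0 and u2 ⊩ ¬c.
u2 ⊩ ¬c: no world accessible from u2 forces c.

No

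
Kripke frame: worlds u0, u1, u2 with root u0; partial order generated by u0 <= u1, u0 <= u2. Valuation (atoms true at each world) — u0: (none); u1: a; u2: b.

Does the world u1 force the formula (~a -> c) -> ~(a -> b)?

Yes

u1 ||- (~a -> c) -> ~(a -> b): every world accessible from u1 that forces ~a -> c (namely u1) also forces ~(a -> b).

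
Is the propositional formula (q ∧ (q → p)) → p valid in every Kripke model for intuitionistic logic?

This is modus ponens in implicational form, which is intuitionistically derivable.
If a world forces q and q → p, then applying the implication at that world (which is accessible from itself) gives p.

Yes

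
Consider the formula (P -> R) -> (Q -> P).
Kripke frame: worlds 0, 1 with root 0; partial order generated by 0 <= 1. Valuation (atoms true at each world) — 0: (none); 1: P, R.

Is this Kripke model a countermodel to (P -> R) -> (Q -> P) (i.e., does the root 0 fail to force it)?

0 ||- (P -> R) -> (Q -> P): every world accessible from 0 that forces P -> R (namely 0, 1) also forces Q -> P.
So the root 0 forces (P -> R) -> (Q -> P); the model is not a countermodel.

No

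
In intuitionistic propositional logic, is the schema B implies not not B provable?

Yes

This is double-negation introduction, which is intuitionistically derivable.
If a world forces B then every accessible world forces B (persistence), so none forces not B; hence not not B.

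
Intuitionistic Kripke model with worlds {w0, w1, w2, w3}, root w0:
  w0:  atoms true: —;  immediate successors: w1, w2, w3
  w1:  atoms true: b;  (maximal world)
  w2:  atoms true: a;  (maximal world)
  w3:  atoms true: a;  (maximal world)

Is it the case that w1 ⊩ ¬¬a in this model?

No

w1 ⊮ ¬¬a since w1 is accessible from w1 and w1 ⊩ ¬a.
w1 ⊩ ¬a: no world accessible from w1 forces a.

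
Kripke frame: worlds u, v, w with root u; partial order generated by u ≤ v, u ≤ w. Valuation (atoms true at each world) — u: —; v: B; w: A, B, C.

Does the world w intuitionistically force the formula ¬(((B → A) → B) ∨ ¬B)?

w ⊮ ¬(((B → A) → B) ∨ ¬B) since w is accessible from w and w ⊩ ((B → A) → B) ∨ ¬B.
w ⊩ ((B → A) → B) ∨ ¬B via the disjunct (B → A) → B.

No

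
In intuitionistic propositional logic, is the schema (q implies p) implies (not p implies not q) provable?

This is the forward direction of contraposition, which is intuitionistically derivable.
Assume q implies p and not p. If q held then p would follow, contradicting not p; so not q.

Yes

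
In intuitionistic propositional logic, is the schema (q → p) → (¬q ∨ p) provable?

No

This is the material-implication-as-disjunction principle, which is not intuitionistically valid.
A Kripke countermodel: worlds a, b; order generated by a ≤ b; atoms true at each world — a:{}; b:{p,q}.
a ⊮ (q → p) → (¬q ∨ p): already at a itself, a ⊩ q → p but a ⊮ ¬q ∨ p.
a ⊮ ¬q ∨ p: neither disjunct is forced at a.
a ⊮ ¬q since b is accessible from a and b ⊩ q.
So the root a does not force the formula.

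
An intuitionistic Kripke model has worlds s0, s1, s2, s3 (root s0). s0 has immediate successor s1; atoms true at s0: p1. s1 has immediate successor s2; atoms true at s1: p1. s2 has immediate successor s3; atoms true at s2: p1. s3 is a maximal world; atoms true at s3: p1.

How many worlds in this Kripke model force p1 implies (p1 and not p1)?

0

s0: does not force it — s0 does not force p1 implies (p1 and not p1): already at s0 itself, s0 forces p1 but s0 does not force p1 and not p1.
s1: does not force it.
s2: does not force it.
s3: does not force it.
Worlds forcing the formula: { }.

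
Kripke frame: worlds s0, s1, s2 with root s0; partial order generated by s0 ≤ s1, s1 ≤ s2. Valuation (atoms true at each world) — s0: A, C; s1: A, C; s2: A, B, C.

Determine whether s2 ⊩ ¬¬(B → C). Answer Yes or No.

s2 ⊩ ¬¬(B → C): no world accessible from s2 forces ¬(B → C).

Yes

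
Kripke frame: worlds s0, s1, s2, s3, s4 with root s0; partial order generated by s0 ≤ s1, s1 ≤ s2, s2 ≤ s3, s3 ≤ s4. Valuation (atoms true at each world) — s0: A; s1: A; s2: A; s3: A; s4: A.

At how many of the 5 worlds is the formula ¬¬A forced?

5

s0: forces it.
s1: forces it.
s2: forces it.
s3: forces it.
s4: forces it.
Worlds forcing the formula: {s0, s1, s2, s3, s4}.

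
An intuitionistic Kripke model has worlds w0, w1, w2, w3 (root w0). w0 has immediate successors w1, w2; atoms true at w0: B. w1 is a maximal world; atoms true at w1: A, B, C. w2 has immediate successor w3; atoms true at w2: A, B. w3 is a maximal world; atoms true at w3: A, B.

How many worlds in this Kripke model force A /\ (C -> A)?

w0: does not force it — w0 ||-/- A /\ (C -> A) since w0 fails A.
w1: forces it.
w2: forces it.
w3: forces it.
Worlds forcing the formula: {w1, w2, w3}.

3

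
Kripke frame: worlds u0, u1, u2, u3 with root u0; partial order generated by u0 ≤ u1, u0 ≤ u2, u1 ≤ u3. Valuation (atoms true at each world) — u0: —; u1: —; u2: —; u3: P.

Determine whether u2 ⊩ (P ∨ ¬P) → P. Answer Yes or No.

u2 ⊮ (P ∨ ¬P) → P: already at u2 itself, u2 ⊩ P ∨ ¬P but u2 ⊮ P.
u2 lacks atom P, so u2 ⊮ P.

No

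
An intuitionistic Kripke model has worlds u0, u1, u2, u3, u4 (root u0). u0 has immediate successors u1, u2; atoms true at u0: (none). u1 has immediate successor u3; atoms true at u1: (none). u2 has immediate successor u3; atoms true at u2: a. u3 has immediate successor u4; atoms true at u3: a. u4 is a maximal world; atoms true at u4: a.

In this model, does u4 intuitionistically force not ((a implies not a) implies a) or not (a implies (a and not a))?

u4 forces not ((a implies not a) implies a) or not (a implies (a and not a)) via the disjunct not (a implies (a and not a)).

Yes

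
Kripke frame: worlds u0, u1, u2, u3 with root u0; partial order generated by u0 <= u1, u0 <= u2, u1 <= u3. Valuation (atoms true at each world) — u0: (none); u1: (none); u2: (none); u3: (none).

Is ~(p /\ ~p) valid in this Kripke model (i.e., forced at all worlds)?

u0 ||- ~(p /\ ~p): no world accessible from u0 forces p /\ ~p.
Since the root u0 forces ~(p /\ ~p) and forcing is persistent (monotone upward), every world forces it.

Yes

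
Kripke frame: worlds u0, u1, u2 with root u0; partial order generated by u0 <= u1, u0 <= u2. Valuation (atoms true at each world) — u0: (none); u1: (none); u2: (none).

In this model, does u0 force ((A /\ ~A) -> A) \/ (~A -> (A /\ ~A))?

u0 ||- ((A /\ ~A) -> A) \/ (~A -> (A /\ ~A)) via the disjunct (A /\ ~A) -> A.

Yes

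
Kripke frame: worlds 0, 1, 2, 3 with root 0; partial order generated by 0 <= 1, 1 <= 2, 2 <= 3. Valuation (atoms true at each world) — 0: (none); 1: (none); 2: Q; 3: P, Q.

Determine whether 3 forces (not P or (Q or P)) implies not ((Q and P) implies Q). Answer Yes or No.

No

3 does not force (not P or (Q or P)) implies not ((Q and P) implies Q): already at 3 itself, 3 forces not P or (Q or P) but 3 does not force not ((Q and P) implies Q).
3 does not force not ((Q and P) implies Q) since 3 is accessible from 3 and 3 forces (Q and P) implies Q.
3 forces (Q and P) implies Q: every world accessible from 3 that forces Q and P (namely 3) also forces Q.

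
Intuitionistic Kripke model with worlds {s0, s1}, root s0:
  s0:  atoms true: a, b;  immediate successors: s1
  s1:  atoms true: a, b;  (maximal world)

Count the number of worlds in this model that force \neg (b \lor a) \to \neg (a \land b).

s0: forces it.
s1: forces it.
Worlds forcing the formula: {s0, s1}.

2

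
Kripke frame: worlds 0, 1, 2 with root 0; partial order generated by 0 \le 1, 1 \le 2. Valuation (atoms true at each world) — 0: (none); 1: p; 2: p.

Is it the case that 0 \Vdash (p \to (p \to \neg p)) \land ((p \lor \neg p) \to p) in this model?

No

0 \nVdash (p \to (p \to \neg p)) \land ((p \lor \neg p) \to p) since 0 fails p \to (p \to \neg p).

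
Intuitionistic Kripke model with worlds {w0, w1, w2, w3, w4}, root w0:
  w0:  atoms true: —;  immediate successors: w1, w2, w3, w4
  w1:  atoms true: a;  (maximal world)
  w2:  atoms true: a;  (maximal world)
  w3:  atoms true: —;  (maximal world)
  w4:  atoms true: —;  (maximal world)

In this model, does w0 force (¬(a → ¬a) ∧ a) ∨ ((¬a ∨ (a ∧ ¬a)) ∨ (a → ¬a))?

w0 ⊮ (¬(a → ¬a) ∧ a) ∨ ((¬a ∨ (a ∧ ¬a)) ∨ (a → ¬a)): neither disjunct is forced at w0.
w0 ⊮ ¬(a → ¬a) ∧ a since w0 fails ¬(a → ¬a).

No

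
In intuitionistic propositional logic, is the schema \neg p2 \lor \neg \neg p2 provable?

No

This is the weak law of excluded middle, which is not intuitionistically valid.
A Kripke countermodel: worlds w0, w1, w2; order generated by w0 \le w1, w0 \le w2; atoms true at each world — w0:{}; w1:{p2}; w2:{}.
w0 \nVdash \neg p2 \lor \neg \neg p2: neither disjunct is forced at w0.
w0 \nVdash \neg p2 since w1 is accessible from w0 and w1 \Vdash p2.
So the root w0 does not force the formula.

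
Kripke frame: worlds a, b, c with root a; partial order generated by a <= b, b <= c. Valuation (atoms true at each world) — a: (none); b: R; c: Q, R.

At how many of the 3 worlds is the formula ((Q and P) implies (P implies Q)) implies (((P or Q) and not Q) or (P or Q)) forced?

a: does not force it — a does not force ((Q and P) implies (P implies Q)) implies (((P or Q) and not Q) or (P or Q)): already at a itself, a forces (Q and P) implies (P implies Q) but a does not force ((P or Q) and not Q) or (P or Q).
b: does not force it.
c: forces it.
Worlds forcing the formula: {c}.

1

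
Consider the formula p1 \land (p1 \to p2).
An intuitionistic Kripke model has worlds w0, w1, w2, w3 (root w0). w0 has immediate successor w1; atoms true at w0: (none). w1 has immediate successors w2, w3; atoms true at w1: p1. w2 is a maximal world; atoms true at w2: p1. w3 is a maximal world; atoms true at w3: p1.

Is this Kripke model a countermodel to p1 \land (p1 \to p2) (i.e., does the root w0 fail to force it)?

Yes

w0 \nVdash p1 \land (p1 \to p2) since w0 fails p1.
So the root w0 does not force p1 \land (p1 \to p2); the model is a countermodel.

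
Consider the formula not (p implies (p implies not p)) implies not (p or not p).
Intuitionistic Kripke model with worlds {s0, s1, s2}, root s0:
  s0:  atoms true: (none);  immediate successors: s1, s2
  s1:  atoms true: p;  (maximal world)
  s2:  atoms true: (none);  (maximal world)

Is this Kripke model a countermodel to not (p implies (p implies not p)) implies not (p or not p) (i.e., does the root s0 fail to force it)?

Yes

s0 does not force not (p implies (p implies not p)) implies not (p or not p): at the accessible world s1, s1 forces not (p implies (p implies not p)) but s1 does not force not (p or not p).
s1 does not force not (p or not p) since s1 is accessible from s1 and s1 forces p or not p.
s1 forces p or not p via the disjunct p.
So the root s0 does not force not (p implies (p implies not p)) implies not (p or not p); the model is a countermodel.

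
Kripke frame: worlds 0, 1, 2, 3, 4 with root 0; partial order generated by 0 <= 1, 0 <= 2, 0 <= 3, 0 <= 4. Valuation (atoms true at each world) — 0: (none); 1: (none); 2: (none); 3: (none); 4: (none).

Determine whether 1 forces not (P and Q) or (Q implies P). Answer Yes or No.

1 forces not (P and Q) or (Q implies P) via the disjunct not (P and Q).

Yes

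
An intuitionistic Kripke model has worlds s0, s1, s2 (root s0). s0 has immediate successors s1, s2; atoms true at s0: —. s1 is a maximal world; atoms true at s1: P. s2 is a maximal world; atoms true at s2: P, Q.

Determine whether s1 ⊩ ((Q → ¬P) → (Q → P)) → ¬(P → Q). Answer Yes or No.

Yes

s1 ⊩ ((Q → ¬P) → (Q → P)) → ¬(P → Q): every world accessible from s1 that forces (Q → ¬P) → (Q → P) (namely s1) also forces ¬(P → Q).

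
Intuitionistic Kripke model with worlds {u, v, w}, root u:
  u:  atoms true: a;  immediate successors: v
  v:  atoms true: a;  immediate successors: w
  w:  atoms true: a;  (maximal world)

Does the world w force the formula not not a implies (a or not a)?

Yes

w forces not not a implies (a or not a): every world accessible from w that forces not not a (namely w) also forces a or not a.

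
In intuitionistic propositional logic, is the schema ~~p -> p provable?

No

This is double-negation elimination, which is not intuitionistically valid.
A Kripke countermodel: worlds w0, w1; order generated by w0 <= w1; atoms true at each world — w0:{}; w1:{p}.
w0 ||-/- ~~p -> p: already at w0 itself, w0 ||- ~~p but w0 ||-/- p.
w0 lacks atom p, so w0 ||-/- p.
So the root w0 does not force the formula.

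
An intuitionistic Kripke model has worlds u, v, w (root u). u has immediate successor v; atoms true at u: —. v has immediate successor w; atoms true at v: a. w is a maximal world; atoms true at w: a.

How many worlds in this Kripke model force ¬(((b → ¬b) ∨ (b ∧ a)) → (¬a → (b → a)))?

u: does not force it — u ⊮ ¬(((b → ¬b) ∨ (b ∧ a)) → (¬a → (b → a))) since u is accessible from u and u ⊩ ((b → ¬b) ∨ (b ∧ a)) → (¬a → (b → a)).
v: does not force it.
w: does not force it.
Worlds forcing the formula: { }.

0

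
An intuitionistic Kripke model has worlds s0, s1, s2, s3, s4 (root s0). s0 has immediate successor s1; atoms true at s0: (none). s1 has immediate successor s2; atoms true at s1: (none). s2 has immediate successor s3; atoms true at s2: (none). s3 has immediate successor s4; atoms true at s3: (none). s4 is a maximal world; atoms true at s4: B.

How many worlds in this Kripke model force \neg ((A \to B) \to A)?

s0: forces it.
s1: forces it.
s2: forces it.
s3: forces it.
s4: forces it.
Worlds forcing the formula: {s0, s1, s2, s3, s4}.

5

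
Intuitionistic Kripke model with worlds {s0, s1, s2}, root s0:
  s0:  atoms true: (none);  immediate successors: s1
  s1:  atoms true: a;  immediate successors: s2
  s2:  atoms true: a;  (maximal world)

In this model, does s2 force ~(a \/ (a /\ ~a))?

s2 ||-/- ~(a \/ (a /\ ~a)) since s2 is accessible from s2 and s2 ||- a \/ (a /\ ~a).
s2 ||- a \/ (a /\ ~a) via the disjunct a.

No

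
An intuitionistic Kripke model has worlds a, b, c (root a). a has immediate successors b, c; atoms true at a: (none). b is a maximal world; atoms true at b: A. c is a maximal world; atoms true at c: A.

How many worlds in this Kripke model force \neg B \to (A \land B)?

0

a: does not force it — a \nVdash \neg B \to (A \land B): already at a itself, a \Vdash \neg B but a \nVdash A \land B.
b: does not force it — b \nVdash \neg B \to (A \land B): already at b itself, b \Vdash \neg B but b \nVdash A \land B.
c: does not force it — c \nVdash \neg B \to (A \land B): already at c itself, c \Vdash \neg B but c \nVdash A \land B.
Worlds forcing the formula: { }.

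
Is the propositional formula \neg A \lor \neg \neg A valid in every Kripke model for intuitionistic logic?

No

This is the weak law of excluded middle, which is not intuitionistically valid.
A Kripke countermodel: worlds 0, 1, 2; order generated by 0 \le 1, 0 \le 2; atoms true at each world — 0:{}; 1:{A}; 2:{}.
0 \nVdash \neg A \lor \neg \neg A: neither disjunct is forced at 0.
0 \nVdash \neg A since 1 is accessible from 0 and 1 \Vdash A.
So the root 0 does not force the formula.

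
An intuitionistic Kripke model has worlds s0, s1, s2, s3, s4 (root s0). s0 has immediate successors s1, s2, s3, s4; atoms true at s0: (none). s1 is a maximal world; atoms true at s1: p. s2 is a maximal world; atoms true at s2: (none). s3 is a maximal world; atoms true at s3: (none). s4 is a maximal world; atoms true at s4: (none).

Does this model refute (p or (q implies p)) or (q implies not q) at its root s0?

No

s0 forces (p or (q implies p)) or (q implies not q) via the disjunct p or (q implies p).
So the root s0 forces (p or (q implies p)) or (q implies not q); the model is not a countermodel.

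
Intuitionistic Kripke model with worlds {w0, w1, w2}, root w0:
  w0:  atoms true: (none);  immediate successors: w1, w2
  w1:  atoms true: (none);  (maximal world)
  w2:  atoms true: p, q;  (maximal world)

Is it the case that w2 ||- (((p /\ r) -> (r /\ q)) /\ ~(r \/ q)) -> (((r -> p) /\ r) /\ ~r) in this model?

w2 ||- (((p /\ r) -> (r /\ q)) /\ ~(r \/ q)) -> (((r -> p) /\ r) /\ ~r) vacuously: no world accessible from w2 forces the antecedent ((p /\ r) -> (r /\ q)) /\ ~(r \/ q).

Yes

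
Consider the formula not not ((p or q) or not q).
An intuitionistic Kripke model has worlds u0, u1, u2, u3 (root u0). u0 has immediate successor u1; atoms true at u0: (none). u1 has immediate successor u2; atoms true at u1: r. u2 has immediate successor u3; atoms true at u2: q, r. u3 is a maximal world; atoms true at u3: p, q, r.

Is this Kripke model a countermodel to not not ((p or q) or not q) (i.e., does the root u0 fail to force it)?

u0 forces not not ((p or q) or not q): no world accessible from u0 forces not ((p or q) or not q).
So the root u0 forces not not ((p or q) or not q); the model is not a countermodel.

No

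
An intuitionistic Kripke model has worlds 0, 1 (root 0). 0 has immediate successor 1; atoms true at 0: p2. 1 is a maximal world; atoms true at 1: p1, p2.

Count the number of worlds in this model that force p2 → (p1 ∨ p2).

2

0: forces it.
1: forces it.
Worlds forcing the formula: {0, 1}.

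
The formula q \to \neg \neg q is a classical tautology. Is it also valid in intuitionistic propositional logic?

Yes

This is double-negation introduction, which is intuitionistically derivable.
If a world forces q then every accessible world forces q (persistence), so none forces \neg q; hence \neg \neg q.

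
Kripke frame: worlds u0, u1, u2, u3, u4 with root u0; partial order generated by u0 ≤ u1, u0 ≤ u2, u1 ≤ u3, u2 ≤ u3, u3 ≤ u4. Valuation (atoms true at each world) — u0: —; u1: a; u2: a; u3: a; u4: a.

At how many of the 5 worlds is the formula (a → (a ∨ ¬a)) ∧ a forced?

4

u0: does not force it — u0 ⊮ (a → (a ∨ ¬a)) ∧ a since u0 fails a.
u1: forces it.
u2: forces it.
u3: forces it.
u4: forces it.
Worlds forcing the formula: {u1, u2, u3, u4}.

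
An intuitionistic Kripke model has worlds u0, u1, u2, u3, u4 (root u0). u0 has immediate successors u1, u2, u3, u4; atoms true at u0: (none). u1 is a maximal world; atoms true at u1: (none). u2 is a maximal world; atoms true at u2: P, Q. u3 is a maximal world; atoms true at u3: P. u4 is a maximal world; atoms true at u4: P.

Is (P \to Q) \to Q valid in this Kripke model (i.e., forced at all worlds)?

Not every world: u0 \nVdash (P \to Q) \to Q.
u0 \nVdash (P \to Q) \to Q: at the accessible world u1, u1 \Vdash P \to Q but u1 \nVdash Q.
u1 lacks atom Q, so u1 \nVdash Q.

No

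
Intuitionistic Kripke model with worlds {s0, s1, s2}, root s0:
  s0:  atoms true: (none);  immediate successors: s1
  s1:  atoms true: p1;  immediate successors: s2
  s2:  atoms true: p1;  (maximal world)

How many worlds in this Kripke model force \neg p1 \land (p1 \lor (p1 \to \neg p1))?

s0: does not force it — s0 \nVdash \neg p1 \land (p1 \lor (p1 \to \neg p1)) since s0 fails \neg p1.
s1: does not force it.
s2: does not force it.
Worlds forcing the formula: { }.

0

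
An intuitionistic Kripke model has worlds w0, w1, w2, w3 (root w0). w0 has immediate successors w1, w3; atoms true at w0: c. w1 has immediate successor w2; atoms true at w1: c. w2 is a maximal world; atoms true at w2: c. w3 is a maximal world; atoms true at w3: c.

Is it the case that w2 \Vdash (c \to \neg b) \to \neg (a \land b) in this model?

Yes

w2 \Vdash (c \to \neg b) \to \neg (a \land b): every world accessible from w2 that forces c \to \neg b (namely w2) also forces \neg (a \land b).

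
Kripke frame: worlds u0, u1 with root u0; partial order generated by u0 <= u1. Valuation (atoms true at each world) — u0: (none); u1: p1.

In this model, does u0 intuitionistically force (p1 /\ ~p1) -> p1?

Yes

u0 ||- (p1 /\ ~p1) -> p1 vacuously: no world accessible from u0 forces the antecedent p1 /\ ~p1.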